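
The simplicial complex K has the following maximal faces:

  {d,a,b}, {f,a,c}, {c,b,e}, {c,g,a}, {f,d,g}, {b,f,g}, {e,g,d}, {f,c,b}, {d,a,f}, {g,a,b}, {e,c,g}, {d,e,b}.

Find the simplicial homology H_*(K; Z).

H_0 = Z,  H_1 = Z/2Z,  H_2 = 0.

Take the total order a < b < c < d < e < f < g on the vertex set. Then K (dimension 2) consists of the simplices:

  0-simplices (7): a, b, c, d, e, f, g
  1-simplices (18): ab, ac, ad, af, ag, bc, bd, be, bf, bg, ce, cf, cg, de, df, dg, eg, fg
  2-simplices (12): abd, abg, acf, acg, adf, bce, bcf, bde, bfg, ceg, deg, dfg

so the chain groups are C_0 ≅ Z^7, C_1 ≅ Z^18, C_2 ≅ Z^12.

Boundary ∂_1: C_1 → C_0 is given by ∂[p,q] = [q] − [p]. For instance
  ∂ad = d − a.
The resulting 7×18 matrix has rank 6, and its Smith normal form has invariant factors (1,1,1,1,1,1).

The boundary map ∂_2: C_2 → C_1 sends each 2-simplex [p,q,r] to [q,r] − [p,r] + [p,q]. For instance
  ∂bcf = cf − bf + bc,
  ∂adf = df − af + ad.
The resulting 18×12 matrix has rank 12, and its Smith normal form has invariant factors (1,1,1,1,1,1,1,1,1,1,1,2).

Now H_k = ker ∂_k / im ∂_{k+1}, so:

  H_0: rank C_0 − rank ∂_1 = 7 − 6 = 1, and the invariant factors of ∂_1 are all 1, so H_0 ≅ Z.
  H_1: rank ker ∂_1 − rank ∂_2 = (18 − 6) − 12 = 0, and ∂_2 has invariant factor 2 > 1, so H_1 ≅ Z/2Z.
  H_2: rank ker ∂_2 − rank ∂_3 = (12 − 12) − 0 = 0, and there is no ∂_3, so H_2 ≅ 0.

(K is a triangulation of the real projective plane RP^2.)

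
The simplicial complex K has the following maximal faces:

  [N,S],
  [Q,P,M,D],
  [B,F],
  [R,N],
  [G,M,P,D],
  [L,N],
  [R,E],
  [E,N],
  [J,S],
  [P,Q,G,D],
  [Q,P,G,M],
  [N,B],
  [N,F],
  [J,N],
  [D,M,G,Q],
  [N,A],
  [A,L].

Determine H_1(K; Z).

Take the total order A < B < D < E < F < G < J < L < M < N < P < Q < R < S on the vertex set. Then K (dimension 3) consists of the simplices:

  0-simplices (14): A, B, D, E, F, G, J, L, M, N, P, Q, R, S
  1-simplices (22): AL, AN, BF, BN, DG, DM, DP, DQ, EN, ER, FN, GM, GP, GQ, JN, JS, LN, MP, MQ, NR, NS, PQ
  2-simplices (10): DGM, DGP, DGQ, DMP, DMQ, DPQ, GMP, GMQ, GPQ, MPQ
  3-simplices (5): DGMP, DGMQ, DGPQ, DMPQ, GMPQ

Hence C_0 ≅ Z^14, C_1 ≅ Z^22, C_2 ≅ Z^10, C_3 ≅ Z^5.

∂_1: C_1 → C_0 maps an edge to its endpoints' difference, ∂[p,q] = q − p. For instance
  ∂NS = S − N.
This gives a 14×22 integer matrix of rank 12; reducing to Smith normal form yields diagonal entries (1,1,1,1,1,1,1,1,1,1,1,1).

∂_2: C_2 → C_1 maps a triangle to the signed sum of its edges. For instance
  ∂DPQ = PQ − DQ + DP,
  ∂DGP = GP − DP + DG.
The 22×10 boundary matrix has rank 6 and Smith normal form diag(1,1,1,1,1,1).

Boundary ∂_3: C_3 → C_2 sends each 3-simplex σ to the alternating sum Σ_i (−1)^i (σ with its i-th vertex removed). For instance
  ∂DGMP = GMP − DMP + DGP − DGM,
  ∂DGPQ = GPQ − DPQ + DGQ − DGP.
This gives a 10×5 integer matrix of rank 4; reducing to Smith normal form yields diagonal entries (1,1,1,1).

Now H_k = ker ∂_k / im ∂_{k+1}, so:

  H_1: rank ker ∂_1 − rank ∂_2 = (22 − 12) − 6 = 4, and the invariant factors of ∂_2 are all 1, so H_1 ≅ Z^4.

H_1 = Z^4.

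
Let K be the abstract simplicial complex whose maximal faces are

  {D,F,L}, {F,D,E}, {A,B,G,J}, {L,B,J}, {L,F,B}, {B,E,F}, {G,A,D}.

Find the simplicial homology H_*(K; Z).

H_0 = Z,  H_1 = Z,  H_2 = 0,  H_3 = 0.

K has 8 vertices, 17 edges, 10 triangles, 1 3-simplex.
rank ∂_0 = 0, rank ∂_1 = 7 ⇒ b_0 = 8 − 0 − 7 = 1; all invariant factors of ∂_1 are 1 so no torsion. So H_0 = Z.
rank ∂_1 = 7, rank ∂_2 = 9 ⇒ b_1 = 17 − 7 − 9 = 1; all invariant factors of ∂_2 are 1 so no torsion. So H_1 = Z.
rank ∂_2 = 9, rank ∂_3 = 1 ⇒ b_2 = 10 − 9 − 1 = 0; all invariant factors of ∂_3 are 1 so no torsion. So H_2 = 0.
rank ∂_3 = 1, rank ∂_4 = 0 ⇒ b_3 = 1 − 1 − 0 = 0. So H_3 = 0.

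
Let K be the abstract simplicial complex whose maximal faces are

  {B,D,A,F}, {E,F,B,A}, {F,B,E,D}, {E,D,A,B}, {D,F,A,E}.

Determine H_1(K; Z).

H_1 = 0.

We work with the vertex ordering A < B < D < E < F. The simplices of K, each written with vertices in increasing order, are:

  0-simplices (5): A, B, D, E, F
  1-simplices (10): AB, AD, AE, AF, BD, BE, BF, DE, DF, EF
  2-simplices (10): ABD, ABE, ABF, ADE, ADF, AEF, BDE, BDF, BEF, DEF
  3-simplices (5): ABDE, ABDF, ABEF, ADEF, BDEF

giving chain groups C_0 ≅ Z^5, C_1 ≅ Z^10, C_2 ≅ Z^10, C_3 ≅ Z^5.

The boundary map ∂_1: C_1 → C_0 maps an edge to its endpoints' difference, ∂[p,q] = q − p. For instance
  ∂AE = E − A.
The resulting 5×10 matrix has rank 4, and its Smith normal form has invariant factors (1,1,1,1).

∂_2: C_2 → C_1 sends each 2-simplex [p,q,r] to [q,r] − [p,r] + [p,q]. For instance
  ∂ADE = DE − AE + AD,
  ∂BDE = DE − BE + BD.
As a 10×10 matrix over Z this has rank 6, with invariant factors (1,1,1,1,1,1).

∂_3: C_3 → C_2 sends each 3-simplex σ to the alternating sum Σ_i (−1)^i (σ with its i-th vertex removed). For instance
  ∂ABDF = BDF − ADF + ABF − ABD,
  ∂BDEF = DEF − BEF + BDF − BDE.
The 10×5 boundary matrix has rank 4 and Smith normal form diag(1,1,1,1).

From H_k ≅ ker(∂_k) / im(∂_{k+1}) we obtain:

  H_1: rank ker ∂_1 − rank ∂_2 = (10 − 4) − 6 = 0, and the invariant factors of ∂_2 are all 1, so H_1 ≅ 0.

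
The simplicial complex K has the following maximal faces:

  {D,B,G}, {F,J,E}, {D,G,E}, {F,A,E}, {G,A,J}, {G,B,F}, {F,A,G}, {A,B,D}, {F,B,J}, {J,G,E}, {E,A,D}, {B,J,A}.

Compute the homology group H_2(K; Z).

Order the vertices as A < B < D < E < F < G < J. Listing each simplex with vertices in this order, K has dimension 2 with simplices:

  0-simplices (7): A, B, D, E, F, G, J
  1-simplices (18): AB, AD, AE, AF, AG, AJ, BD, BF, BG, BJ, DE, DG, EF, EG, EJ, FG, FJ, GJ
  2-simplices (12): ABD, ABJ, ADE, AEF, AFG, AGJ, BDG, BFG, BFJ, DEG, EFJ, EGJ

so the chain groups are C_0 ≅ Z^7, C_1 ≅ Z^18, C_2 ≅ Z^12.

∂_1: C_1 → C_0 sends each edge [p,q] (with p < q) to q − p. For instance
  ∂AG = G − A.
This gives a 7×18 integer matrix of rank 6; reducing to Smith normal form yields diagonal entries (1,1,1,1,1,1).

∂_2: C_2 → C_1 sends each 2-simplex [p,q,r] to [q,r] − [p,r] + [p,q]. For instance
  ∂DEG = EG − DG + DE,
  ∂ABJ = BJ − AJ + AB.
The 18×12 boundary matrix has rank 12 and Smith normal form diag(1,1,1,1,1,1,1,1,1,1,1,2).

Now H_k = ker ∂_k / im ∂_{k+1}, so:

  H_2: rank ker ∂_2 − rank ∂_3 = (12 − 12) − 0 = 0, and there is no ∂_3, so H_2 ≅ 0.

(K is a triangulation of the real projective plane RP^2.)

H_2 ≅ 0.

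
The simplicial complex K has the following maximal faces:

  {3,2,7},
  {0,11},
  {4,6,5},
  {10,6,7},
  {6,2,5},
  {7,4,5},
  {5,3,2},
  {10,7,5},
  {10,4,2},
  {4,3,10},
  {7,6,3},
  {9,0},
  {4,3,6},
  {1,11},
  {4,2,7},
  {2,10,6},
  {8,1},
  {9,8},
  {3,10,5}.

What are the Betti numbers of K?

Take the total order 0 < 1 < 2 < 3 < 4 < 5 < 6 < 7 < 8 < 9 < 10 < 11 on the vertex set. Then K (dimension 2) consists of the simplices:

  0-simplices (12): [0], [1], [2], [3], [4], [5], [6], [7], [8], [9], [10], [11]
  1-simplices (26): (26 of them)
  2-simplices (14): [2,3,5], [2,3,7], [2,4,7], [2,4,10], [2,5,6], [2,6,10], [3,4,6], [3,4,10], [3,5,10], [3,6,7], [4,5,6], [4,5,7], [5,7,10], [6,7,10]

giving chain groups C_0 ≅ Z^12, C_1 ≅ Z^26, C_2 ≅ Z^14.

∂_1: C_1 → C_0 is given by ∂[p,q] = [q] − [p]. For instance
  ∂[2,4] = [4] − [2].
This gives a 12×26 integer matrix of rank 10; reducing to Smith normal form yields diagonal entries (1,1,1,1,1,1,1,1,1,1).

The boundary map ∂_2: C_2 → C_1 maps a triangle to the signed sum of its edges. For instance
  ∂[3,4,10] = [4,10] − [3,10] + [3,4],
  ∂[3,5,10] = [5,10] − [3,10] + [3,5].
This gives a 26×14 integer matrix of rank 13; reducing to Smith normal form yields diagonal entries (1,1,1,1,1,1,1,1,1,1,1,1,1).

Computing H_k = (kernel of ∂_k) / (image of ∂_{k+1}):

  H_0: rank C_0 − rank ∂_1 = 12 − 10 = 2, and the invariant factors of ∂_1 are all 1, so H_0 = Z^2.
  H_1: rank ker ∂_1 − rank ∂_2 = (26 − 10) − 13 = 3, and the invariant factors of ∂_2 are all 1, so H_1 = Z^3.
  H_2: rank ker ∂_2 − rank ∂_3 = (14 − 13) − 0 = 1, and there is no ∂_3, so H_2 = Z.

As a check, the Euler characteristic is 12 − 26 + 14 = 0, which agrees with 2 − 3 + 1 = 0.
(K is a triangulation of the disjoint union of the torus T^2 and the circle S^1.)

Hence the Betti numbers are b_0 = 2, b_1 = 3, b_2 = 1.

b_0 = 2, b_1 = 3, b_2 = 1.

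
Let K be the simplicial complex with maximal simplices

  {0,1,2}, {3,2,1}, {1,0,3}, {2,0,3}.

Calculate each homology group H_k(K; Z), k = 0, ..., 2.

We work with the vertex ordering 0 < 1 < 2 < 3. The simplices of K, each written with vertices in increasing order, are:

  0-simplices (4): [0], [1], [2], [3]
  1-simplices (6): [0,1], [0,2], [0,3], [1,2], [1,3], [2,3]
  2-simplices (4): [0,1,2], [0,1,3], [0,2,3], [1,2,3]

Hence C_0 ≅ Z^4, C_1 ≅ Z^6, C_2 ≅ Z^4.

The boundary map ∂_1: C_1 → C_0 maps an edge to its endpoints' difference, ∂[p,q] = q − p. For instance
  ∂[0,2] = [2] − [0].
The resulting 4×6 matrix has rank 3, and its Smith normal form has invariant factors (1,1,1).

∂_2: C_2 → C_1 acts by ∂[p,q,r] = [q,r] − [p,r] + [p,q]. For instance
  ∂[1,2,3] = [2,3] − [1,3] + [1,2],
  ∂[0,2,3] = [2,3] − [0,3] + [0,2].
The resulting 6×4 matrix has rank 3, and its Smith normal form has invariant factors (1,1,1).

Reading off H_k = ker ∂_k / im ∂_{k+1}:

  H_0: rank C_0 − rank ∂_1 = 4 − 3 = 1, and the invariant factors of ∂_1 are all 1, so H_0 = Z.
  H_1: rank ker ∂_1 − rank ∂_2 = (6 − 3) − 3 = 0, and the invariant factors of ∂_2 are all 1, so H_1 = 0.
  H_2: rank ker ∂_2 − rank ∂_3 = (4 − 3) − 0 = 1, and there is no ∂_3, so H_2 = Z.

H_0 ≅ Z,  H_1 = 0,  H_2 ≅ Z.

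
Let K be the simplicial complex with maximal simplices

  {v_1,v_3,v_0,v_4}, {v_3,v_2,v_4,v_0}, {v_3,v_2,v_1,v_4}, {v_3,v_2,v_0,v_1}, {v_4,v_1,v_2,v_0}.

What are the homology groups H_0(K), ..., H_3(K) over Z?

Order the vertices as v_0 < v_1 < v_2 < v_3 < v_4. Listing each simplex with vertices in this order, K has dimension 3 with simplices:

  0-simplices (5): [v_0], [v_1], [v_2], [v_3], [v_4]
  1-simplices (10): [v_0,v_1], [v_0,v_2], [v_0,v_3], [v_0,v_4], [v_1,v_2], [v_1,v_3], [v_1,v_4], [v_2,v_3], [v_2,v_4], [v_3,v_4]
  2-simplices (10): [v_0,v_1,v_2], [v_0,v_1,v_3], [v_0,v_1,v_4], [v_0,v_2,v_3], [v_0,v_2,v_4], [v_0,v_3,v_4], [v_1,v_2,v_3], [v_1,v_2,v_4], [v_1,v_3,v_4], [v_2,v_3,v_4]
  3-simplices (5): [v_0,v_1,v_2,v_3], [v_0,v_1,v_2,v_4], [v_0,v_1,v_3,v_4], [v_0,v_2,v_3,v_4], [v_1,v_2,v_3,v_4]

Hence C_0 ≅ Z^5, C_1 ≅ Z^10, C_2 ≅ Z^10, C_3 ≅ Z^5.

The boundary map ∂_1: C_1 → C_0 sends each edge [p,q] (with p < q) to q − p. For instance
  ∂[v_2,v_4] = [v_4] − [v_2].
The resulting 5×10 matrix has rank 4, and its Smith normal form has invariant factors (1,1,1,1).

The boundary map ∂_2: C_2 → C_1 maps a triangle to the signed sum of its edges. For instance
  ∂[v_0,v_2,v_3] = [v_2,v_3] − [v_0,v_3] + [v_0,v_2],
  ∂[v_1,v_2,v_4] = [v_2,v_4] − [v_1,v_4] + [v_1,v_2].
The resulting 10×10 matrix has rank 6, and its Smith normal form has invariant factors (1,1,1,1,1,1).

The boundary map ∂_3: C_3 → C_2 sends each 3-simplex σ to the alternating sum Σ_i (−1)^i (σ with its i-th vertex removed). For instance
  ∂[v_0,v_1,v_3,v_4] = [v_1,v_3,v_4] − [v_0,v_3,v_4] + [v_0,v_1,v_4] − [v_0,v_1,v_3],
  ∂[v_1,v_2,v_3,v_4] = [v_2,v_3,v_4] − [v_1,v_3,v_4] + [v_1,v_2,v_4] − [v_1,v_2,v_3].
As a 10×5 matrix over Z this has rank 4, with invariant factors (1,1,1,1).

Reading off H_k = ker ∂_k / im ∂_{k+1}:

  H_0: rank C_0 − rank ∂_1 = 5 − 4 = 1, and the invariant factors of ∂_1 are all 1, so H_0 ≅ Z.
  H_1: rank ker ∂_1 − rank ∂_2 = (10 − 4) − 6 = 0, and the invariant factors of ∂_2 are all 1, so H_1 ≅ 0.
  H_2: rank ker ∂_2 − rank ∂_3 = (10 − 6) − 4 = 0, and the invariant factors of ∂_3 are all 1, so H_2 ≅ 0.
  H_3: rank ker ∂_3 − rank ∂_4 = (5 − 4) − 0 = 1, and there is no ∂_4, so H_3 ≅ Z.

H_0 = Z,  H_1 = 0,  H_2 = 0,  H_3 = Z.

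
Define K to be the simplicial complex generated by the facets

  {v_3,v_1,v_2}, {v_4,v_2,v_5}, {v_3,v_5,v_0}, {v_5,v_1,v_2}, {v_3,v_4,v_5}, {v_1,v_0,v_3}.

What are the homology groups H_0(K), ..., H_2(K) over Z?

Order the vertices as v_0 < v_1 < v_2 < v_3 < v_4 < v_5. Listing each simplex with vertices in this order, K has dimension 2 with simplices:

  0-simplices (6): [v_0], [v_1], [v_2], [v_3], [v_4], [v_5]
  1-simplices (12): [v_0,v_1], [v_0,v_3], [v_0,v_5], [v_1,v_2], [v_1,v_3], [v_1,v_5], [v_2,v_3], [v_2,v_4], [v_2,v_5], [v_3,v_4], [v_3,v_5], [v_4,v_5]
  2-simplices (6): [v_0,v_1,v_3], [v_0,v_3,v_5], [v_1,v_2,v_3], [v_1,v_2,v_5], [v_2,v_4,v_5], [v_3,v_4,v_5]

so the chain groups are C_0 ≅ Z^6, C_1 ≅ Z^12, C_2 ≅ Z^6.

∂_1: C_1 → C_0 sends each edge [p,q] (with p < q) to q − p. For instance
  ∂[v_0,v_5] = [v_5] − [v_0].
As a 6×12 matrix over Z this has rank 5, with invariant factors (1,1,1,1,1).

The boundary map ∂_2: C_2 → C_1 sends each 2-simplex [p,q,r] to [q,r] − [p,r] + [p,q]. For instance
  ∂[v_0,v_1,v_3] = [v_1,v_3] − [v_0,v_3] + [v_0,v_1],
  ∂[v_3,v_4,v_5] = [v_4,v_5] − [v_3,v_5] + [v_3,v_4].
The 12×6 boundary matrix has rank 6 and Smith normal form diag(1,1,1,1,1,1).

From H_k ≅ ker(∂_k) / im(∂_{k+1}) we obtain:

  H_0: rank C_0 − rank ∂_1 = 6 − 5 = 1, and the invariant factors of ∂_1 are all 1, so H_0 ≅ Z.
  H_1: rank ker ∂_1 − rank ∂_2 = (12 − 5) − 6 = 1, and the invariant factors of ∂_2 are all 1, so H_1 ≅ Z.
  H_2: rank ker ∂_2 − rank ∂_3 = (6 − 6) − 0 = 0, and there is no ∂_3, so H_2 ≅ 0.

H_0 ≅ Z,  H_1 ≅ Z,  H_2 = 0.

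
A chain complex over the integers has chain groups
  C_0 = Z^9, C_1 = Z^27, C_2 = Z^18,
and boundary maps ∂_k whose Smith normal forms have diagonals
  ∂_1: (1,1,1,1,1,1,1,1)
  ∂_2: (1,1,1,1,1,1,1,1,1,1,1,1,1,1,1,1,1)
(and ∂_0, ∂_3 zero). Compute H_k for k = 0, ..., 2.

H_0 ≅ Z,  H_1 ≅ Z^2,  H_2 ≅ Z.

H_0: b_0 = 9 − 0 − 8 = 1; torsion from ∂_1 factors > 1: none. So H_0 ≅ Z.
H_1: b_1 = 27 − 8 − 17 = 2; torsion from ∂_2 factors > 1: none. So H_1 ≅ Z^2.
H_2: b_2 = 18 − 17 − 0 = 1; torsion from ∂_3 factors > 1: none. So H_2 ≅ Z.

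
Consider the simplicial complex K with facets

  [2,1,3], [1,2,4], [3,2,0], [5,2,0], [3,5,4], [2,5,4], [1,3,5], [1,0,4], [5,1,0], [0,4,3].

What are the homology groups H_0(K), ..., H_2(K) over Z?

Take the total order 0 < 1 < 2 < 3 < 4 < 5 on the vertex set. Then K (dimension 2) consists of the simplices:

  0-simplices (6): [0], [1], [2], [3], [4], [5]
  1-simplices (15): [0,1], [0,2], [0,3], [0,4], [0,5], [1,2], [1,3], [1,4], [1,5], [2,3], [2,4], [2,5], [3,4], [3,5], [4,5]
  2-simplices (10): [0,1,4], [0,1,5], [0,2,3], [0,2,5], [0,3,4], [1,2,3], [1,2,4], [1,3,5], [2,4,5], [3,4,5]

giving chain groups C_0 ≅ Z^6, C_1 ≅ Z^15, C_2 ≅ Z^10.

Boundary ∂_1: C_1 → C_0 maps an edge to its endpoints' difference, ∂[p,q] = q − p. For instance
  ∂[0,1] = [1] − [0].
This gives a 6×15 integer matrix of rank 5; reducing to Smith normal form yields diagonal entries (1,1,1,1,1).

Boundary ∂_2: C_2 → C_1 maps a triangle to the signed sum of its edges. For instance
  ∂[0,1,4] = [1,4] − [0,4] + [0,1],
  ∂[1,3,5] = [3,5] − [1,5] + [1,3].
The 15×10 boundary matrix has rank 10 and Smith normal form diag(1,1,1,1,1,1,1,1,1,2).

Now H_k = ker ∂_k / im ∂_{k+1}, so:

  H_0: rank C_0 − rank ∂_1 = 6 − 5 = 1, and the invariant factors of ∂_1 are all 1, so H_0 ≅ Z.
  H_1: rank ker ∂_1 − rank ∂_2 = (15 − 5) − 10 = 0, and ∂_2 has invariant factor 2 > 1, so H_1 ≅ Z/2.
  H_2: rank ker ∂_2 − rank ∂_3 = (10 − 10) − 0 = 0, and there is no ∂_3, so H_2 ≅ 0.

As a check, the Euler characteristic is 6 − 15 + 10 = 1, which agrees with 1 − 0 + 0 = 1.
(K is a triangulation of the real projective plane RP^2.)

H_0 ≅ Z,  H_1 ≅ Z/2,  H_2 = 0.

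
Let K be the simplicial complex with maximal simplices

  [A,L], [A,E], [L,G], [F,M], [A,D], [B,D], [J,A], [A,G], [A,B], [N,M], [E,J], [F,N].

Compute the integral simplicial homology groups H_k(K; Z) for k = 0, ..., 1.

K has 10 vertices, 12 edges.
rank ∂_0 = 0, rank ∂_1 = 8 ⇒ b_0 = 10 − 0 − 8 = 2; all invariant factors of ∂_1 are 1 so no torsion. So H_0 ≅ Z^2.
rank ∂_1 = 8, rank ∂_2 = 0 ⇒ b_1 = 12 − 8 − 0 = 4. So H_1 ≅ Z^4.

H_0 ≅ Z^2,  H_1 ≅ Z^4.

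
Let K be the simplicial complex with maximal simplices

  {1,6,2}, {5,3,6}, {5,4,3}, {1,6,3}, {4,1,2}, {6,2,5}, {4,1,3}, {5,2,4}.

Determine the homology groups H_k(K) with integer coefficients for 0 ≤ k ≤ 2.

Fix the vertex order 1 < 2 < 3 < 4 < 5 < 6 and write every simplex with vertices in increasing order. Then dim K = 2 and the simplices of K are:

  0-simplices (6): [1], [2], [3], [4], [5], [6]
  1-simplices (12): [1,2], [1,3], [1,4], [1,6], [2,4], [2,5], [2,6], [3,4], [3,5], [3,6], [4,5], [5,6]
  2-simplices (8): [1,2,4], [1,2,6], [1,3,4], [1,3,6], [2,4,5], [2,5,6], [3,4,5], [3,5,6]

Hence C_0 ≅ Z^6, C_1 ≅ Z^12, C_2 ≅ Z^8.

Boundary ∂_1: C_1 → C_0 is given by ∂[p,q] = [q] − [p].
The resulting 6×12 matrix has rank 5, and its Smith normal form has invariant factors (1,1,1,1,1).

The boundary map ∂_2: C_2 → C_1 maps a triangle to the signed sum of its edges. For instance
  ∂[1,3,4] = [3,4] − [1,4] + [1,3],
  ∂[3,5,6] = [5,6] − [3,6] + [3,5].
This gives a 12×8 integer matrix of rank 7; reducing to Smith normal form yields diagonal entries (1,1,1,1,1,1,1).

Now H_k = ker ∂_k / im ∂_{k+1}, so:

  H_0: rank C_0 − rank ∂_1 = 6 − 5 = 1, and the invariant factors of ∂_1 are all 1, so H_0 ≅ Z.
  H_1: rank ker ∂_1 − rank ∂_2 = (12 − 5) − 7 = 0, and the invariant factors of ∂_2 are all 1, so H_1 ≅ 0.
  H_2: rank ker ∂_2 − rank ∂_3 = (8 − 7) − 0 = 1, and there is no ∂_3, so H_2 ≅ Z.

H_0 = Z,  H_1 = 0,  H_2 = Z.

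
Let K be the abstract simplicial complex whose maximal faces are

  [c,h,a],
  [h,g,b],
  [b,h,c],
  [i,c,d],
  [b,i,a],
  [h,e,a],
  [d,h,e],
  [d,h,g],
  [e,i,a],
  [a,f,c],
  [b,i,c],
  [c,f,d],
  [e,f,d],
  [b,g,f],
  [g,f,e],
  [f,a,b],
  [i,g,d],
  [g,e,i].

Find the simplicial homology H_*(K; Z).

H_0 = Z,  H_1 = Z × Z/2,  H_2 = 0.

Take the total order a < b < c < d < e < f < g < h < i on the vertex set. Then K (dimension 2) consists of the simplices:

  0-simplices (9): a, b, c, d, e, f, g, h, i
  1-simplices (27): ab, ac, ae, af, ah, ai, bc, bf, bg, bh, bi, cd, cf, ch, ci, de, df, dg, dh, di, ef, eg, eh, ei, fg, gh, gi
  2-simplices (18): abf, abi, acf, ach, aeh, aei, bch, bci, bfg, bgh, cdf, cdi, def, deh, dgh, dgi, efg, egi

giving chain groups C_0 ≅ Z^9, C_1 ≅ Z^27, C_2 ≅ Z^18.

The boundary map ∂_1: C_1 → C_0 sends each edge [p,q] (with p < q) to q − p.
The resulting 9×27 matrix has rank 8, and its Smith normal form has invariant factors (1,1,1,1,1,1,1,1).

Boundary ∂_2: C_2 → C_1 maps a triangle to the signed sum of its edges. For instance
  ∂bgh = gh − bh + bg,
  ∂ach = ch − ah + ac.
This gives a 27×18 integer matrix of rank 18; reducing to Smith normal form yields diagonal entries (1,1,1,1,1,1,1,1,1,1,1,1,1,1,1,1,1,2).

Reading off H_k = ker ∂_k / im ∂_{k+1}:

  H_0: rank C_0 − rank ∂_1 = 9 − 8 = 1, and the invariant factors of ∂_1 are all 1, so H_0 ≅ Z.
  H_1: rank ker ∂_1 − rank ∂_2 = (27 − 8) − 18 = 1, and ∂_2 has invariant factor 2 > 1, so H_1 ≅ Z × Z/2.
  H_2: rank ker ∂_2 − rank ∂_3 = (18 − 18) − 0 = 0, and there is no ∂_3, so H_2 ≅ 0.

(K is a triangulation of the Klein bottle.)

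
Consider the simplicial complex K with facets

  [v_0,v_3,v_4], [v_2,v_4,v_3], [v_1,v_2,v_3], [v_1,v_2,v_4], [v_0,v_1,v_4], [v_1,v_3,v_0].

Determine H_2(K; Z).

Fix the vertex order v_0 < v_1 < v_2 < v_3 < v_4 and write every simplex with vertices in increasing order. Then dim K = 2 and the simplices of K are:

  0-simplices (5): [v_0], [v_1], [v_2], [v_3], [v_4]
  1-simplices (9): [v_0,v_1], [v_0,v_3], [v_0,v_4], [v_1,v_2], [v_1,v_3], [v_1,v_4], [v_2,v_3], [v_2,v_4], [v_3,v_4]
  2-simplices (6): [v_0,v_1,v_3], [v_0,v_1,v_4], [v_0,v_3,v_4], [v_1,v_2,v_3], [v_1,v_2,v_4], [v_2,v_3,v_4]

Hence C_0 ≅ Z^5, C_1 ≅ Z^9, C_2 ≅ Z^6.

Boundary ∂_1: C_1 → C_0 sends each edge [p,q] (with p < q) to q − p. For instance
  ∂[v_1,v_2] = [v_2] − [v_1].
The 5×9 boundary matrix has rank 4 and Smith normal form diag(1,1,1,1).

Boundary ∂_2: C_2 → C_1 maps a triangle to the signed sum of its edges. For instance
  ∂[v_2,v_3,v_4] = [v_3,v_4] − [v_2,v_4] + [v_2,v_3],
  ∂[v_0,v_1,v_4] = [v_1,v_4] − [v_0,v_4] + [v_0,v_1].
This gives a 9×6 integer matrix of rank 5; reducing to Smith normal form yields diagonal entries (1,1,1,1,1).

Now H_k = ker ∂_k / im ∂_{k+1}, so:

  H_2: rank ker ∂_2 − rank ∂_3 = (6 − 5) − 0 = 1, and there is no ∂_3, so H_2 = Z.

H_2 = Z.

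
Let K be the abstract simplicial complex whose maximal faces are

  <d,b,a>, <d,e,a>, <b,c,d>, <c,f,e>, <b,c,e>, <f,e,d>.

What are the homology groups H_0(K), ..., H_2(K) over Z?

Order the vertices as a < b < c < d < e < f. Listing each simplex with vertices in this order, K has dimension 2 with simplices:

  0-simplices (6): a, b, c, d, e, f
  1-simplices (12): ab, ad, ae, bc, bd, be, cd, ce, cf, de, df, ef
  2-simplices (6): abd, ade, bcd, bce, cef, def

so the chain groups are C_0 ≅ Z^6, C_1 ≅ Z^12, C_2 ≅ Z^6.

Boundary ∂_1: C_1 → C_0 is given by ∂[p,q] = [q] − [p].
The resulting 6×12 matrix has rank 5, and its Smith normal form has invariant factors (1,1,1,1,1).

Boundary ∂_2: C_2 → C_1 acts by ∂[p,q,r] = [q,r] − [p,r] + [p,q]. For instance
  ∂abd = bd − ad + ab,
  ∂def = ef − df + de.
As a 12×6 matrix over Z this has rank 6, with invariant factors (1,1,1,1,1,1).

Reading off H_k = ker ∂_k / im ∂_{k+1}:

  H_0: rank C_0 − rank ∂_1 = 6 − 5 = 1, and the invariant factors of ∂_1 are all 1, so H_0 = Z.
  H_1: rank ker ∂_1 − rank ∂_2 = (12 − 5) − 6 = 1, and the invariant factors of ∂_2 are all 1, so H_1 = Z.
  H_2: rank ker ∂_2 − rank ∂_3 = (6 − 6) − 0 = 0, and there is no ∂_3, so H_2 = 0.

(K is a triangulation of the cylinder S^1 x I.)

H_0 ≅ Z,  H_1 ≅ Z,  H_2 = 0.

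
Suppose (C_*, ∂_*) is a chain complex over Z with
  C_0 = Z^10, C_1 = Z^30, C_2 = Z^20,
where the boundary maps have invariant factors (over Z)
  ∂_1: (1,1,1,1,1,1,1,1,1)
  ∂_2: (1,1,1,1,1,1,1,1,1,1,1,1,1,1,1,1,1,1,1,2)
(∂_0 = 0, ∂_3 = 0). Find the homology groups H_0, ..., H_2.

H_0 = Z,  H_1 = Z ⊕ Z/2Z,  H_2 = 0.

H_0: b_0 = 10 − 0 − 9 = 1; torsion from ∂_1 factors > 1: none. So H_0 = Z.
H_1: b_1 = 30 − 9 − 20 = 1; torsion from ∂_2 factors > 1: [2]. So H_1 = Z ⊕ Z/2Z.
H_2: b_2 = 20 − 20 − 0 = 0; torsion from ∂_3 factors > 1: none. So H_2 = 0.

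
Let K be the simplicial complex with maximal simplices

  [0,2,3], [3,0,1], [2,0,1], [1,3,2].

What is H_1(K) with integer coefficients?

H_1 ≅ 0.

K has 4 vertices, 6 edges, 4 triangles.
rank ∂_1 = 3, rank ∂_2 = 3 ⇒ b_1 = 6 − 3 − 3 = 0; all invariant factors of ∂_2 are 1 so no torsion. So H_1 = 0.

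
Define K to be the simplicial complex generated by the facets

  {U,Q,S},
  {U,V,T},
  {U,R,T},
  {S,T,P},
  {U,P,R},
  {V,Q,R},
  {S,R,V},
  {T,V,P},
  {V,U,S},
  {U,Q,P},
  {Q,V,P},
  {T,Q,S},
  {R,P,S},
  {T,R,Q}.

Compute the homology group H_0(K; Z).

We work with the vertex ordering P < Q < R < S < T < U < V. The simplices of K, each written with vertices in increasing order, are:

  0-simplices (7): P, Q, R, S, T, U, V
  1-simplices (21): PQ, PR, PS, PT, PU, PV, QR, QS, QT, QU, QV, RS, RT, RU, RV, ST, SU, SV, TU, TV, UV
  2-simplices (14): PQU, PQV, PRS, PRU, PST, PTV, QRT, QRV, QST, QSU, RSV, RTU, SUV, TUV

Hence C_0 ≅ Z^7, C_1 ≅ Z^21, C_2 ≅ Z^14.

∂_1: C_1 → C_0 sends each edge [p,q] (with p < q) to q − p.
The resulting 7×21 matrix has rank 6, and its Smith normal form has invariant factors (1,1,1,1,1,1).

Boundary ∂_2: C_2 → C_1 maps a triangle to the signed sum of its edges. For instance
  ∂QRV = RV − QV + QR,
  ∂SUV = UV − SV + SU.
This gives a 21×14 integer matrix of rank 13; reducing to Smith normal form yields diagonal entries (1,1,1,1,1,1,1,1,1,1,1,1,1).

Computing H_k = (kernel of ∂_k) / (image of ∂_{k+1}):

  H_0: rank C_0 − rank ∂_1 = 7 − 6 = 1, and the invariant factors of ∂_1 are all 1, so H_0 ≅ Z.

H_0 ≅ Z.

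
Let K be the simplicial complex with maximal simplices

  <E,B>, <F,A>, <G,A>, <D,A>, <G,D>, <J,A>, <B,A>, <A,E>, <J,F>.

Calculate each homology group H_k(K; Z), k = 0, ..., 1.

H_0 = Z,  H_1 = Z^3.

Fix the vertex order A < B < D < E < F < G < J and write every simplex with vertices in increasing order. Then dim K = 1 and the simplices of K are:

  0-simplices (7): A, B, D, E, F, G, J
  1-simplices (9): AB, AD, AE, AF, AG, AJ, BE, DG, FJ

so the chain groups are C_0 ≅ Z^7, C_1 ≅ Z^9.

Boundary ∂_1: C_1 → C_0 maps an edge to its endpoints' difference, ∂[p,q] = q − p. For instance
  ∂AB = B − A.
The 7×9 boundary matrix has rank 6 and Smith normal form diag(1,1,1,1,1,1).

Reading off H_k = ker ∂_k / im ∂_{k+1}:

  H_0: rank C_0 − rank ∂_1 = 7 − 6 = 1, and the invariant factors of ∂_1 are all 1, so H_0 ≅ Z.
  H_1: rank ker ∂_1 − rank ∂_2 = (9 − 6) − 0 = 3, and there is no ∂_2, so H_1 ≅ Z^3.

As a check, the Euler characteristic is 7 − 9 = -2, which agrees with 1 − 3 = -2.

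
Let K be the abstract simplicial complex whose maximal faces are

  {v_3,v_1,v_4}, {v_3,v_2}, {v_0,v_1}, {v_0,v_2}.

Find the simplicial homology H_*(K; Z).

H_0 = Z,  H_1 = Z,  H_2 = 0.

Take the total order v_0 < v_1 < v_2 < v_3 < v_4 on the vertex set. Then K (dimension 2) consists of the simplices:

  0-simplices (5): [v_0], [v_1], [v_2], [v_3], [v_4]
  1-simplices (6): [v_0,v_1], [v_0,v_2], [v_1,v_3], [v_1,v_4], [v_2,v_3], [v_3,v_4]
  2-simplices (1): [v_1,v_3,v_4]

giving chain groups C_0 ≅ Z^5, C_1 ≅ Z^6, C_2 ≅ Z^1.

Boundary ∂_1: C_1 → C_0 sends each edge [p,q] (with p < q) to q − p.
This gives a 5×6 integer matrix of rank 4; reducing to Smith normal form yields diagonal entries (1,1,1,1).

∂_2: C_2 → C_1 sends each 2-simplex [p,q,r] to [q,r] − [p,r] + [p,q]. For instance
  ∂[v_1,v_3,v_4] = [v_3,v_4] − [v_1,v_4] + [v_1,v_3].
As a 6×1 matrix over Z this has rank 1, with invariant factors (1).

Computing H_k = (kernel of ∂_k) / (image of ∂_{k+1}):

  H_0: rank C_0 − rank ∂_1 = 5 − 4 = 1, and the invariant factors of ∂_1 are all 1, so H_0 ≅ Z.
  H_1: rank ker ∂_1 − rank ∂_2 = (6 − 4) − 1 = 1, and the invariant factors of ∂_2 are all 1, so H_1 ≅ Z.
  H_2: rank ker ∂_2 − rank ∂_3 = (1 − 1) − 0 = 0, and there is no ∂_3, so H_2 ≅ 0.

As a check, the Euler characteristic is 5 − 6 + 1 = 0, which agrees with 1 − 1 + 0 = 0.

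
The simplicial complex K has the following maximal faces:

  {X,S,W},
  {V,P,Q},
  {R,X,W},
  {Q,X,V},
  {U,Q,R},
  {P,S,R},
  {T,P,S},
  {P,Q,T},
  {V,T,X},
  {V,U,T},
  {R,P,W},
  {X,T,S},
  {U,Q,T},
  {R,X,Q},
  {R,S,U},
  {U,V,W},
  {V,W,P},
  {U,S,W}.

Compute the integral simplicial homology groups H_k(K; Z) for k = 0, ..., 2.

H_0 = Z,  H_1 = Z ⊕ Z/2,  H_2 = 0.

Fix the vertex order P < Q < R < S < T < U < V < W < X and write every simplex with vertices in increasing order. Then dim K = 2 and the simplices of K are:

  0-simplices (9): P, Q, R, S, T, U, V, W, X
  1-simplices (27): PQ, PR, PS, PT, PV, PW, QR, QT, QU, QV, QX, RS, RU, RW, RX, ST, SU, SW, SX, TU, TV, TX, UV, UW, VW, VX, WX
  2-simplices (18): PQT, PQV, PRS, PRW, PST, PVW, QRU, QRX, QTU, QVX, RSU, RWX, STX, SUW, SWX, TUV, TVX, UVW

so the chain groups are C_0 ≅ Z^9, C_1 ≅ Z^27, C_2 ≅ Z^18.

The boundary map ∂_1: C_1 → C_0 is given by ∂[p,q] = [q] − [p].
The 9×27 boundary matrix has rank 8 and Smith normal form diag(1,1,1,1,1,1,1,1).

∂_2: C_2 → C_1 acts by ∂[p,q,r] = [q,r] − [p,r] + [p,q]. For instance
  ∂PVW = VW − PW + PV,
  ∂RWX = WX − RX + RW.
The 27×18 boundary matrix has rank 18 and Smith normal form diag(1,1,1,1,1,1,1,1,1,1,1,1,1,1,1,1,1,2).

Now H_k = ker ∂_k / im ∂_{k+1}, so:

  H_0: rank C_0 − rank ∂_1 = 9 − 8 = 1, and the invariant factors of ∂_1 are all 1, so H_0 ≅ Z.
  H_1: rank ker ∂_1 − rank ∂_2 = (27 − 8) − 18 = 1, and ∂_2 has invariant factor 2 > 1, so H_1 ≅ Z ⊕ Z/2.
  H_2: rank ker ∂_2 − rank ∂_3 = (18 − 18) − 0 = 0, and there is no ∂_3, so H_2 ≅ 0.

As a check, the Euler characteristic is 9 − 27 + 18 = 0, which agrees with 1 − 1 + 0 = 0.
(K is a triangulation of the Klein bottle.)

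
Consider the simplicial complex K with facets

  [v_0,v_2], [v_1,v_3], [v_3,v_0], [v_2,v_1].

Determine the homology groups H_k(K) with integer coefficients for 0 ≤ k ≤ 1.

We work with the vertex ordering v_0 < v_1 < v_2 < v_3. The simplices of K, each written with vertices in increasing order, are:

  0-simplices (4): [v_0], [v_1], [v_2], [v_3]
  1-simplices (4): [v_0,v_2], [v_0,v_3], [v_1,v_2], [v_1,v_3]

Hence C_0 ≅ Z^4, C_1 ≅ Z^4.

∂_1: C_1 → C_0 is given by ∂[p,q] = [q] − [p].
This gives a 4×4 integer matrix of rank 3; reducing to Smith normal form yields diagonal entries (1,1,1).

From H_k ≅ ker(∂_k) / im(∂_{k+1}) we obtain:

  H_0: rank C_0 − rank ∂_1 = 4 − 3 = 1, and the invariant factors of ∂_1 are all 1, so H_0 ≅ Z.
  H_1: rank ker ∂_1 − rank ∂_2 = (4 − 3) − 0 = 1, and there is no ∂_2, so H_1 ≅ Z.

As a check, the Euler characteristic is 4 − 4 = 0, which agrees with 1 − 1 = 0.

H_0 ≅ Z,  H_1 ≅ Z.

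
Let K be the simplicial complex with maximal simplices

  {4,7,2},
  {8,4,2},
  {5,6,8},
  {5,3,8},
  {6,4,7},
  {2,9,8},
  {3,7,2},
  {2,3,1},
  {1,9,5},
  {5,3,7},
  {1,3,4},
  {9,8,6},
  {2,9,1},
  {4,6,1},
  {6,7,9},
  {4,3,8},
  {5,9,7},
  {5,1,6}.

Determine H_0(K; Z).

H_0 ≅ Z.

Take the total order 1 < 2 < 3 < 4 < 5 < 6 < 7 < 8 < 9 on the vertex set. Then K (dimension 2) consists of the simplices:

  0-simplices (9): [1], [2], [3], [4], [5], [6], [7], [8], [9]
  1-simplices (27): (27 of them)
  2-simplices (18): [1,2,3], [1,2,9], [1,3,4], [1,4,6], [1,5,6], [1,5,9], [2,3,7], [2,4,7], [2,4,8], [2,8,9], [3,4,8], [3,5,7], [3,5,8], [4,6,7], [5,6,8], [5,7,9], [6,7,9], [6,8,9]

so the chain groups are C_0 ≅ Z^9, C_1 ≅ Z^27, C_2 ≅ Z^18.

The boundary map ∂_1: C_1 → C_0 is given by ∂[p,q] = [q] − [p].
The 9×27 boundary matrix has rank 8 and Smith normal form diag(1,1,1,1,1,1,1,1).

∂_2: C_2 → C_1 sends each 2-simplex [p,q,r] to [q,r] − [p,r] + [p,q]. For instance
  ∂[2,8,9] = [8,9] − [2,9] + [2,8],
  ∂[2,4,8] = [4,8] − [2,8] + [2,4].
The resulting 27×18 matrix has rank 18, and its Smith normal form has invariant factors (1,1,1,1,1,1,1,1,1,1,1,1,1,1,1,1,1,2).

Now H_k = ker ∂_k / im ∂_{k+1}, so:

  H_0: rank C_0 − rank ∂_1 = 9 − 8 = 1, and the invariant factors of ∂_1 are all 1, so H_0 ≅ Z.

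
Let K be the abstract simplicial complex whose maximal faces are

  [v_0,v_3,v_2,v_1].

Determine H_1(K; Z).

H_1 = 0.

K has 4 vertices, 6 edges, 4 triangles, 1 3-simplex.
rank ∂_1 = 3, rank ∂_2 = 3 ⇒ b_1 = 6 − 3 − 3 = 0; all invariant factors of ∂_2 are 1 so no torsion. So H_1 = 0.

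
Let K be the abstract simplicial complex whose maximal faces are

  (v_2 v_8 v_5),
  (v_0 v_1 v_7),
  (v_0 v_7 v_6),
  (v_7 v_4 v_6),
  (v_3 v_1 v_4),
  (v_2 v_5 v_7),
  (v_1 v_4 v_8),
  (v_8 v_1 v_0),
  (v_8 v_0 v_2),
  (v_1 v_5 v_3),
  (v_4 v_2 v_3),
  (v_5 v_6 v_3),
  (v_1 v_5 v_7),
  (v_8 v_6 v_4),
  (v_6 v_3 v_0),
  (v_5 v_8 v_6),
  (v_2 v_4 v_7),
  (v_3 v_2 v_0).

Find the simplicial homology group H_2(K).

Take the total order v_0 < v_1 < v_2 < v_3 < v_4 < v_5 < v_6 < v_7 < v_8 on the vertex set. Then K (dimension 2) consists of the simplices:

  0-simplices (9): [v_0], [v_1], [v_2], [v_3], [v_4], [v_5], [v_6], [v_7], [v_8]
  1-simplices (27): (27 of them)
  2-simplices (18): (18 of them)

so the chain groups are C_0 ≅ Z^9, C_1 ≅ Z^27, C_2 ≅ Z^18.

Boundary ∂_1: C_1 → C_0 maps an edge to its endpoints' difference, ∂[p,q] = q − p.
The 9×27 boundary matrix has rank 8 and Smith normal form diag(1,1,1,1,1,1,1,1).

∂_2: C_2 → C_1 acts by ∂[p,q,r] = [q,r] − [p,r] + [p,q]. For instance
  ∂[v_0,v_1,v_8] = [v_1,v_8] − [v_0,v_8] + [v_0,v_1],
  ∂[v_4,v_6,v_7] = [v_6,v_7] − [v_4,v_7] + [v_4,v_6].
As a 27×18 matrix over Z this has rank 17, with invariant factors (1,1,1,1,1,1,1,1,1,1,1,1,1,1,1,1,1).

Reading off H_k = ker ∂_k / im ∂_{k+1}:

  H_2: rank ker ∂_2 − rank ∂_3 = (18 − 17) − 0 = 1, and there is no ∂_3, so H_2 ≅ Z.

(K is a triangulation of the torus T^2.)

H_2 ≅ Z.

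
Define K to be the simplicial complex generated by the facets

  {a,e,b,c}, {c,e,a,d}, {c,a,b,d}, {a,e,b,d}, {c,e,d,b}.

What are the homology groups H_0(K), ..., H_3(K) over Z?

H_0 ≅ Z,  H_1 = 0,  H_2 = 0,  H_3 ≅ Z.

We work with the vertex ordering a < b < c < d < e. The simplices of K, each written with vertices in increasing order, are:

  0-simplices (5): a, b, c, d, e
  1-simplices (10): ab, ac, ad, ae, bc, bd, be, cd, ce, de
  2-simplices (10): abc, abd, abe, acd, ace, ade, bcd, bce, bde, cde
  3-simplices (5): abcd, abce, abde, acde, bcde

so the chain groups are C_0 ≅ Z^5, C_1 ≅ Z^10, C_2 ≅ Z^10, C_3 ≅ Z^5.

∂_1: C_1 → C_0 maps an edge to its endpoints' difference, ∂[p,q] = q − p. For instance
  ∂bc = c − b.
As a 5×10 matrix over Z this has rank 4, with invariant factors (1,1,1,1).

The boundary map ∂_2: C_2 → C_1 sends each 2-simplex [p,q,r] to [q,r] − [p,r] + [p,q]. For instance
  ∂cde = de − ce + cd,
  ∂abc = bc − ac + ab.
As a 10×10 matrix over Z this has rank 6, with invariant factors (1,1,1,1,1,1).

The boundary map ∂_3: C_3 → C_2 sends each 3-simplex σ to the alternating sum Σ_i (−1)^i (σ with its i-th vertex removed). For instance
  ∂abce = bce − ace + abe − abc,
  ∂abcd = bcd − acd + abd − abc.
This gives a 10×5 integer matrix of rank 4; reducing to Smith normal form yields diagonal entries (1,1,1,1).

Computing H_k = (kernel of ∂_k) / (image of ∂_{k+1}):

  H_0: rank C_0 − rank ∂_1 = 5 − 4 = 1, and the invariant factors of ∂_1 are all 1, so H_0 = Z.
  H_1: rank ker ∂_1 − rank ∂_2 = (10 − 4) − 6 = 0, and the invariant factors of ∂_2 are all 1, so H_1 = 0.
  H_2: rank ker ∂_2 − rank ∂_3 = (10 − 6) − 4 = 0, and the invariant factors of ∂_3 are all 1, so H_2 = 0.
  H_3: rank ker ∂_3 − rank ∂_4 = (5 − 4) − 0 = 1, and there is no ∂_4, so H_3 = Z.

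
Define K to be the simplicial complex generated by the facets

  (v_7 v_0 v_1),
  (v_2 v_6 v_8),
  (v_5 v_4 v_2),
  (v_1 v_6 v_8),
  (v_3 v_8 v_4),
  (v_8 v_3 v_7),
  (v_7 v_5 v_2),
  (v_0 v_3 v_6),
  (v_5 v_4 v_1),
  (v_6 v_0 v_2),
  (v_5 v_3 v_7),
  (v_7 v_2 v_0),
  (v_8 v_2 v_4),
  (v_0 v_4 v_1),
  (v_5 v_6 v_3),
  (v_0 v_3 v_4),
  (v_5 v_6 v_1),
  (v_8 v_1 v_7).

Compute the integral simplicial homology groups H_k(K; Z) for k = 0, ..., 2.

Order the vertices as v_0 < v_1 < v_2 < v_3 < v_4 < v_5 < v_6 < v_7 < v_8. Listing each simplex with vertices in this order, K has dimension 2 with simplices:

  0-simplices (9): [v_0], [v_1], [v_2], [v_3], [v_4], [v_5], [v_6], [v_7], [v_8]
  1-simplices (27): (27 of them)
  2-simplices (18): (18 of them)

giving chain groups C_0 ≅ Z^9, C_1 ≅ Z^27, C_2 ≅ Z^18.

∂_1: C_1 → C_0 maps an edge to its endpoints' difference, ∂[p,q] = q − p.
As a 9×27 matrix over Z this has rank 8, with invariant factors (1,1,1,1,1,1,1,1).

∂_2: C_2 → C_1 sends each 2-simplex [p,q,r] to [q,r] − [p,r] + [p,q]. For instance
  ∂[v_0,v_1,v_7] = [v_1,v_7] − [v_0,v_7] + [v_0,v_1],
  ∂[v_2,v_4,v_8] = [v_4,v_8] − [v_2,v_8] + [v_2,v_4].
As a 27×18 matrix over Z this has rank 17, with invariant factors (1,1,1,1,1,1,1,1,1,1,1,1,1,1,1,1,1).

Reading off H_k = ker ∂_k / im ∂_{k+1}:

  H_0: rank C_0 − rank ∂_1 = 9 − 8 = 1, and the invariant factors of ∂_1 are all 1, so H_0 = Z.
  H_1: rank ker ∂_1 − rank ∂_2 = (27 − 8) − 17 = 2, and the invariant factors of ∂_2 are all 1, so H_1 = Z^2.
  H_2: rank ker ∂_2 − rank ∂_3 = (18 − 17) − 0 = 1, and there is no ∂_3, so H_2 = Z.

(K is a triangulation of the torus T^2.)

H_0 ≅ Z,  H_1 ≅ Z^2,  H_2 ≅ Z.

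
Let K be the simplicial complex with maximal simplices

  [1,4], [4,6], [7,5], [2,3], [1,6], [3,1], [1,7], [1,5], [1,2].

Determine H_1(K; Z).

Fix the vertex order 1 < 2 < 3 < 4 < 5 < 6 < 7 and write every simplex with vertices in increasing order. Then dim K = 1 and the simplices of K are:

  0-simplices (7): [1], [2], [3], [4], [5], [6], [7]
  1-simplices (9): [1,2], [1,3], [1,4], [1,5], [1,6], [1,7], [2,3], [4,6], [5,7]

so the chain groups are C_0 ≅ Z^7, C_1 ≅ Z^9.

The boundary map ∂_1: C_1 → C_0 sends each edge [p,q] (with p < q) to q − p. For instance
  ∂[1,3] = [3] − [1].
The resulting 7×9 matrix has rank 6, and its Smith normal form has invariant factors (1,1,1,1,1,1).

Computing H_k = (kernel of ∂_k) / (image of ∂_{k+1}):

  H_1: rank ker ∂_1 − rank ∂_2 = (9 − 6) − 0 = 3, and there is no ∂_2, so H_1 = Z^3.

(K is a triangulation of a wedge of 3 circles.)

H_1 ≅ Z^3.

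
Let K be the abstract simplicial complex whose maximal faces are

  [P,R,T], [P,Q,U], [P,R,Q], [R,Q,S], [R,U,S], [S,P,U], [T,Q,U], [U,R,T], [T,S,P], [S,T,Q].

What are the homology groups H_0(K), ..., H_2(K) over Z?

Order the vertices as P < Q < R < S < T < U. Listing each simplex with vertices in this order, K has dimension 2 with simplices:

  0-simplices (6): P, Q, R, S, T, U
  1-simplices (15): PQ, PR, PS, PT, PU, QR, QS, QT, QU, RS, RT, RU, ST, SU, TU
  2-simplices (10): PQR, PQU, PRT, PST, PSU, QRS, QST, QTU, RSU, RTU

so the chain groups are C_0 ≅ Z^6, C_1 ≅ Z^15, C_2 ≅ Z^10.

Boundary ∂_1: C_1 → C_0 is given by ∂[p,q] = [q] − [p]. For instance
  ∂TU = U − T.
As a 6×15 matrix over Z this has rank 5, with invariant factors (1,1,1,1,1).

∂_2: C_2 → C_1 sends each 2-simplex [p,q,r] to [q,r] − [p,r] + [p,q]. For instance
  ∂PQU = QU − PU + PQ,
  ∂PSU = SU − PU + PS.
As a 15×10 matrix over Z this has rank 10, with invariant factors (1,1,1,1,1,1,1,1,1,2).

Now H_k = ker ∂_k / im ∂_{k+1}, so:

  H_0: rank C_0 − rank ∂_1 = 6 − 5 = 1, and the invariant factors of ∂_1 are all 1, so H_0 ≅ Z.
  H_1: rank ker ∂_1 − rank ∂_2 = (15 − 5) − 10 = 0, and ∂_2 has invariant factor 2 > 1, so H_1 ≅ Z/2.
  H_2: rank ker ∂_2 − rank ∂_3 = (10 − 10) − 0 = 0, and there is no ∂_3, so H_2 ≅ 0.

(K is a triangulation of the real projective plane RP^2.)

H_0 ≅ Z,  H_1 ≅ Z/2,  H_2 = 0.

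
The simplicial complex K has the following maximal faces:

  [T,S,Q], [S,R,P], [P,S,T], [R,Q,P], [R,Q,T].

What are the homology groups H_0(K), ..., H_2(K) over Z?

Fix the vertex order P < Q < R < S < T and write every simplex with vertices in increasing order. Then dim K = 2 and the simplices of K are:

  0-simplices (5): P, Q, R, S, T
  1-simplices (10): PQ, PR, PS, PT, QR, QS, QT, RS, RT, ST
  2-simplices (5): PQR, PRS, PST, QRT, QST

so the chain groups are C_0 ≅ Z^5, C_1 ≅ Z^10, C_2 ≅ Z^5.

The boundary map ∂_1: C_1 → C_0 is given by ∂[p,q] = [q] − [p]. For instance
  ∂PR = R − P.
The 5×10 boundary matrix has rank 4 and Smith normal form diag(1,1,1,1).

∂_2: C_2 → C_1 acts by ∂[p,q,r] = [q,r] − [p,r] + [p,q]. For instance
  ∂QST = ST − QT + QS,
  ∂QRT = RT − QT + QR.
As a 10×5 matrix over Z this has rank 5, with invariant factors (1,1,1,1,1).

From H_k ≅ ker(∂_k) / im(∂_{k+1}) we obtain:

  H_0: rank C_0 − rank ∂_1 = 5 − 4 = 1, and the invariant factors of ∂_1 are all 1, so H_0 ≅ Z.
  H_1: rank ker ∂_1 − rank ∂_2 = (10 − 4) − 5 = 1, and the invariant factors of ∂_2 are all 1, so H_1 ≅ Z.
  H_2: rank ker ∂_2 − rank ∂_3 = (5 − 5) − 0 = 0, and there is no ∂_3, so H_2 ≅ 0.

As a check, the Euler characteristic is 5 − 10 + 5 = 0, which agrees with 1 − 1 + 0 = 0.

H_0 = Z,  H_1 = Z,  H_2 = 0.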